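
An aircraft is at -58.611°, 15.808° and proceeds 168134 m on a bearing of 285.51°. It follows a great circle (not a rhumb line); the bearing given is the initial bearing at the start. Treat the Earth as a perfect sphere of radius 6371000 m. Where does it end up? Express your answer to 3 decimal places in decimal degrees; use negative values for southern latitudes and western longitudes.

latitude -58.177°, longitude 13.044°

Angular distance δ = d/R = 168134 / 6371000 = 0.026391 rad.
Converting: φ₁ = -1.022955 rad, θ = 4.983090 rad.
sin φ₂ = sin φ₁ cos δ + cos φ₁ sin δ cos θ = (-0.853651)(0.999652) + (0.520846)(0.026387)(0.267407) = -0.849678
φ₂ = asin(-0.849678) = -1.015375 rad = -58.177°.
Δλ = atan2( sin θ sin δ cos φ₁ , cos δ − sin φ₁ sin φ₂ ) = atan2(-0.013243, 0.274323) = -0.048239 rad = -2.764°.
λ₂ = λ₁ + Δλ = 13.044°.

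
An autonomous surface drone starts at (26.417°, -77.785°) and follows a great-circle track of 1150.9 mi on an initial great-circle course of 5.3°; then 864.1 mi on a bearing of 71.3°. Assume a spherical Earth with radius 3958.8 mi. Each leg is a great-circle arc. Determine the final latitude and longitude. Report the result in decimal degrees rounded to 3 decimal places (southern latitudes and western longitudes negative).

Apply the spherical direct solution leg by leg, carrying full precision between legs.
Leg 1: from (26.417°, -77.785°), δ = 1150.9/3958.8 = 0.290719 rad, θ = 5.3° → φ = 42.988°, λ = -75.711°.
Leg 2: from (42.988°, -75.711°), δ = 864.1/3958.8 = 0.218273 rad, θ = 71.3° → φ = 45.762°, λ = -58.612°.

latitude 45.762°, longitude -58.612°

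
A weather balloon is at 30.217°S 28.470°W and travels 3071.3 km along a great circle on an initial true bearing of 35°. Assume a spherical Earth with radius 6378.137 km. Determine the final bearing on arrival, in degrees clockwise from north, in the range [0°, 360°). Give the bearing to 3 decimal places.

final bearing 29.943°

Angular distance δ = d/R = 3071.3 / 6378.137 = 0.481536 rad.
Converting: φ₁ = -0.527386 rad, θ = 0.610865 rad.
sin φ₂ = sin φ₁ cos δ + cos φ₁ sin δ cos θ = (-0.503276)(0.886285) + (0.864126)(0.463141)(0.819152) = -0.118212
φ₂ = asin(-0.118212) = -0.118489 rad = -6.789°.
Then Δλ = atan2(0.229552, 0.826791) = 0.270821 rad, from sin θ sin δ cos φ₁ over cos δ − sin φ₁ sin φ₂.
λ₂ = λ₁ + Δλ = -12.953°.
The forward bearing on arrival equals the back-azimuth from the destination plus 180°.
Back-azimuth from P₂ (-6.789°, -12.953°) to P₁ (-30.217°, -28.470°), with Δλ' = λ₁ − λ₂ = -15.517°: atan2( sin Δλ' cos φ₁ , cos φ₂ sin φ₁ − sin φ₂ cos φ₁ cos Δλ' ) = 209.943°.
Final bearing = (209.943° + 180°) mod 360° = 29.943°.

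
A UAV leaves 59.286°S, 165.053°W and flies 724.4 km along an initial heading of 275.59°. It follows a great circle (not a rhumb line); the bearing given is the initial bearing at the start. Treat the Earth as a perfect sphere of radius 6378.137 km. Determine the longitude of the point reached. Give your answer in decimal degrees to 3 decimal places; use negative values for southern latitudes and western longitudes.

Central angle δ = d/R = 0.113575 rad.
With φ₁ = -59.286° = -1.034736 rad and θ = 275.59° = 4.809953 rad:
Applying the spherical law of cosines for sides, sin φ₂ = sin φ₁ cos δ + cos φ₁ sin δ cos θ = -0.848550, so φ₂ = -58.054°.
Δλ = atan2( sin θ sin δ cos φ₁ , cos δ − sin φ₁ sin φ₂ ) = atan2(-0.057609, 0.264035) = -0.214820 rad = -12.308°.
λ₂ = -165.053° + -12.308° = -177.361°.

longitude -177.361°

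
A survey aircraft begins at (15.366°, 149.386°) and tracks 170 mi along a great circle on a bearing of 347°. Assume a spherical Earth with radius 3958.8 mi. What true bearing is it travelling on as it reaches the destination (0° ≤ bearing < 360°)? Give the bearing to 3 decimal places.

Angular distance δ = d/R = 170 / 3958.8 = 0.042942 rad.
Start latitude φ₁ = 0.268187 rad; initial bearing θ = 6.056293 rad.
Applying the spherical law of cosines for sides, sin φ₂ = sin φ₁ cos δ + cos φ₁ sin δ cos θ = 0.305073, so φ₂ = 17.763°.
Then Δλ = atan2(-0.009312, 0.918239) = -0.010141 rad, from sin θ sin δ cos φ₁ over cos δ − sin φ₁ sin φ₂.
λ₂ = 149.386° + -0.581° = 148.805°.
The forward bearing on arrival equals the back-azimuth from the destination plus 180°.
Back-azimuth from P₂ (17.763°, 148.805°) to P₁ (15.366°, 149.386°), with Δλ' = λ₁ − λ₂ = 0.581°: atan2( sin Δλ' cos φ₁ , cos φ₂ sin φ₁ − sin φ₂ cos φ₁ cos Δλ' ) = 166.834°.
Final bearing = (166.834° + 180°) mod 360° = 346.834°.

final bearing 346.834°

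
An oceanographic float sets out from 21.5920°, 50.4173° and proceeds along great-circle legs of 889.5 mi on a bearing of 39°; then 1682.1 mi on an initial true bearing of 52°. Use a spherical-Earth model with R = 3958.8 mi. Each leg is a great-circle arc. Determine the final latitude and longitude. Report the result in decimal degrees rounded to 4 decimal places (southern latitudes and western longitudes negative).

latitude 43.6579°, longitude 86.5434°

Apply the spherical direct solution leg by leg, carrying full precision between legs.
Leg 1: from (21.5920°, 50.4173°), δ = 889.5/3958.8 = 0.224689 rad, θ = 39° → φ = 31.3152°, λ = 59.8637°.
Leg 2: from (31.3152°, 59.8637°), δ = 1682.1/3958.8 = 0.424901 rad, θ = 52° → φ = 43.6579°, λ = 86.5434°.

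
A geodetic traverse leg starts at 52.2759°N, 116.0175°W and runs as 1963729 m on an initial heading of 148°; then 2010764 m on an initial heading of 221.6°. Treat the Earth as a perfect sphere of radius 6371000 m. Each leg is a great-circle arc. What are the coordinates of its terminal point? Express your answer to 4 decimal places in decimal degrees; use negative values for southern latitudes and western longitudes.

Apply the spherical direct solution leg by leg, carrying full precision between legs.
Leg 1: from (52.2759°, -116.0175°), δ = 1963729/6371000 = 0.308229 rad, θ = 148° → φ = 36.6035°, λ = -104.4655°.
Leg 2: from (36.6035°, -104.4655°), δ = 2010764/6371000 = 0.315612 rad, θ = 221.6° → φ = 22.3637°, λ = -117.3415°.

latitude 22.3637°, longitude -117.3415°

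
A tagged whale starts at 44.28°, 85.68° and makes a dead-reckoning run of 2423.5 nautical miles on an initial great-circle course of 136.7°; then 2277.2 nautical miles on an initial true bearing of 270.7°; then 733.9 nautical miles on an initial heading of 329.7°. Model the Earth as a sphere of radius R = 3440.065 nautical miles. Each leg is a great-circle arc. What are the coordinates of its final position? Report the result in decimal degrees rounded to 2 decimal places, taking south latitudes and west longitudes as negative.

Apply the spherical direct solution leg by leg, carrying full precision between legs.
Leg 1: from (44.28°, 85.68°), δ = 2423.5/3440.065 = 0.704493 rad, θ = 136.7° → φ = 11.22°, λ = 112.60°.
Leg 2: from (11.22°, 112.60°), δ = 2277.2/3440.065 = 0.661964 rad, θ = 270.7° → φ = 9.25°, λ = 74.09°.
Leg 3: from (9.25°, 74.09°), δ = 733.9/3440.065 = 0.213339 rad, θ = 329.7° → φ = 19.73°, λ = 67.57°.

latitude 19.73°, longitude 67.57°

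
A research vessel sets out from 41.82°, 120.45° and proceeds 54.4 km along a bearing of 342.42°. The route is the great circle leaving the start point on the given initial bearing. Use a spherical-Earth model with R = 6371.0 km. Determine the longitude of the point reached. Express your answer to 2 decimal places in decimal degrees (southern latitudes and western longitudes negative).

The arc subtends δ = 54.4/6371 = 0.008539 rad at the centre.
Converting: φ₁ = 0.729897 rad, θ = 5.976356 rad.
Destination latitude: φ₂ = arcsin( sin φ₁ cos δ + cos φ₁ sin δ cos θ ) = arcsin(0.672834) = 42.29°.
Then Δλ = atan2(-0.001922, 0.551322) = -0.003486 rad, from sin θ sin δ cos φ₁ over cos δ − sin φ₁ sin φ₂.
λ₂ = λ₁ + Δλ = 120.25°.

longitude 120.25°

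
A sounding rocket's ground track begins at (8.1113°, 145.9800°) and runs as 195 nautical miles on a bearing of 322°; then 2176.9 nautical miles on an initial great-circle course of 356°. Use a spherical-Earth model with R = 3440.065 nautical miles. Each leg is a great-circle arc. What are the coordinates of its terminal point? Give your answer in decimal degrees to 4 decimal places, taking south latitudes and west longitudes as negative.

latitude 46.8037°, longitude 140.4907°

Apply the spherical direct solution leg by leg, carrying full precision between legs.
Leg 1: from (8.1113°, 145.9800°), δ = 195/3440.065 = 0.056685 rad, θ = 322° → φ = 10.6651°, λ = 143.9460°.
Leg 2: from (10.6651°, 143.9460°), δ = 2176.9/3440.065 = 0.632808 rad, θ = 356° → φ = 46.8037°, λ = 140.4907°.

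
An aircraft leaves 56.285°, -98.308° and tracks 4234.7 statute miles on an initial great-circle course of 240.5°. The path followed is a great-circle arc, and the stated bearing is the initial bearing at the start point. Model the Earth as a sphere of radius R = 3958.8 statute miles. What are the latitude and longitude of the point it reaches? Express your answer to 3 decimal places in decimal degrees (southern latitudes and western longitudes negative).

latitude 9.200°, longitude -148.959°

The arc subtends δ = 4234.7/3958.8 = 1.069693 rad at the centre.
With φ₁ = 56.285° = 0.982359 rad and θ = 240.5° = 4.197517 rad:
Applying the spherical law of cosines for sides, sin φ₂ = sin φ₁ cos δ + cos φ₁ sin δ cos θ = 0.159875, so φ₂ = 9.200°.
Δλ = atan2( sin θ sin δ cos φ₁ , cos δ − sin φ₁ sin φ₂ ) = atan2(-0.423706, 0.347409) = -0.884021 rad = -50.651°.
λ₂ = -98.308° + -50.651° = -148.959°.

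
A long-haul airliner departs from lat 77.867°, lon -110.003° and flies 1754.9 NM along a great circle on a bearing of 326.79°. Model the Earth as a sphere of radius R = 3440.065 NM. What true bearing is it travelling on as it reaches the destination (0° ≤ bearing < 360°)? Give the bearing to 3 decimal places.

The arc subtends δ = 1754.9/3440.065 = 0.510136 rad at the centre.
Start latitude φ₁ = 1.359036 rad; initial bearing θ = 5.703561 rad.
Destination latitude: φ₂ = arcsin( sin φ₁ cos δ + cos φ₁ sin δ cos θ ) = arcsin(0.939053) = 69.893°.
For the longitude increment, Δλ = atan2( sin θ sin δ cos φ₁, cos δ − sin φ₁ sin φ₂ ) = atan2(-0.056212, -0.045398) = -128.925°.
λ₂ = -110.003° + -128.925° = -238.928°, normalized to (−180°, 180°] → 121.072°.
The forward bearing on arrival equals the back-azimuth from the destination plus 180°.
Back-azimuth from P₂ (69.893°, 121.072°) to P₁ (77.867°, -110.003°), with Δλ' = λ₁ − λ₂ = -231.075°: atan2( sin Δλ' cos φ₁ , cos φ₂ sin φ₁ − sin φ₂ cos φ₁ cos Δλ' ) = 19.564°.
Final bearing = (19.564° + 180°) mod 360° = 199.564°.

final bearing 199.564°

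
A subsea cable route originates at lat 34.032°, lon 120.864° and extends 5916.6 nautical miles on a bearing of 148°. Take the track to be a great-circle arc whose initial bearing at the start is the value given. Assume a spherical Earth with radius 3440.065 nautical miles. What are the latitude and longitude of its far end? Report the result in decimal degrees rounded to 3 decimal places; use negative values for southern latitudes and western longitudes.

latitude -51.091°, longitude 177.411°

Central angle δ = d/R = 1.719909 rad.
Start latitude φ₁ = 0.593970 rad; initial bearing θ = 2.583087 rad.
Destination latitude: φ₂ = arcsin( sin φ₁ cos δ + cos φ₁ sin δ cos θ ) = arcsin(-0.778143) = -51.091°.
For the longitude increment, Δλ = atan2( sin θ sin δ cos φ₁, cos δ − sin φ₁ sin φ₂ ) = atan2(0.434284, 0.286931) = 56.547°.
λ₂ = λ₁ + Δλ = 177.411°.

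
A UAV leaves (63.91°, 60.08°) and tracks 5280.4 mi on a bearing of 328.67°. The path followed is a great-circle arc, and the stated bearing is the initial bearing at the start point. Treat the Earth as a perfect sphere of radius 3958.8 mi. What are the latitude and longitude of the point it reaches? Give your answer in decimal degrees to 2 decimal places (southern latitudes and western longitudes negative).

δ = 5280.4/3958.8 = 1.333839 rad (76.4233°).
Converting: φ₁ = 1.115440 rad, θ = 5.736374 rad.
Applying the spherical law of cosines for sides, sin φ₂ = sin φ₁ cos δ + cos φ₁ sin δ cos θ = 0.575986, so φ₂ = 35.17°.
Then Δλ = atan2(-0.222282, -0.282549) = -2.475012 rad, from sin θ sin δ cos φ₁ over cos δ − sin φ₁ sin φ₂.
λ₂ = 60.08° + -141.81° = -81.73°.

latitude 35.17°, longitude -81.73°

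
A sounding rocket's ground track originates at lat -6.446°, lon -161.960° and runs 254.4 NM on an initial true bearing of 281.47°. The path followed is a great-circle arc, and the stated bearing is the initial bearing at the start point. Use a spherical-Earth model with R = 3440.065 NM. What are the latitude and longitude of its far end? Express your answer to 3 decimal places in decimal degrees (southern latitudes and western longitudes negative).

latitude -5.587°, longitude -166.132°

δ = 254.4/3440.065 = 0.073952 rad (4.2371°).
With φ₁ = -6.446° = -0.112504 rad and θ = 281.47° = 4.912578 rad:
Applying the spherical law of cosines for sides, sin φ₂ = sin φ₁ cos δ + cos φ₁ sin δ cos θ = -0.097360, so φ₂ = -5.587°.
Then Δλ = atan2(-0.071951, 0.986336) = -0.072819 rad, from sin θ sin δ cos φ₁ over cos δ − sin φ₁ sin φ₂.
Hence λ₂ = -161.960° + -4.172° = -166.132°.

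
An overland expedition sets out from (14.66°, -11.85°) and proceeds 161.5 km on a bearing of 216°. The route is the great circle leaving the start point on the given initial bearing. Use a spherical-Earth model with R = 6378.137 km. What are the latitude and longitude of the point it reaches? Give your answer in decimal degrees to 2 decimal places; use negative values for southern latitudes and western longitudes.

latitude 13.48°, longitude -12.73°

The arc subtends δ = 161.5/6378.137 = 0.025321 rad at the centre.
With φ₁ = 14.66° = 0.255865 rad and θ = 216° = 3.769911 rad:
Destination latitude: φ₂ = arcsin( sin φ₁ cos δ + cos φ₁ sin δ cos θ ) = arcsin(0.233185) = 13.48°.
Then Δλ = atan2(-0.014397, 0.940664) = -0.015304 rad, from sin θ sin δ cos φ₁ over cos δ − sin φ₁ sin φ₂.
λ₂ = λ₁ + Δλ = -12.73°.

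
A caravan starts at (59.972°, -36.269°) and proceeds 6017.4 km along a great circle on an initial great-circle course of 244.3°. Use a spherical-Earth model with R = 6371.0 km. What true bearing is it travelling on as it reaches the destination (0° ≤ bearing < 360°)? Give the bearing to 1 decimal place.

final bearing 208.6°

Angular distance δ = d/R = 6017.4 / 6371 = 0.944499 rad.
Converting: φ₁ = 1.046709 rad, θ = 4.263839 rad.
sin φ₂ = sin φ₁ cos δ + cos φ₁ sin δ cos θ = (0.865781)(0.586149) + (0.500423)(0.810203)(-0.433659) = 0.331652
φ₂ = asin(0.331652) = 0.338054 rad = 19.369°.
Then Δλ = atan2(-0.365337, 0.299011) = -0.884904 rad, from sin θ sin δ cos φ₁ over cos δ − sin φ₁ sin φ₂.
λ₂ = λ₁ + Δλ = -86.970°.
The forward bearing on arrival equals the back-azimuth from the destination plus 180°.
Back-azimuth from P₂ (19.4°, -87.0°) to P₁ (60.0°, -36.3°), with Δλ' = λ₁ − λ₂ = 50.7°: atan2( sin Δλ' cos φ₁ , cos φ₂ sin φ₁ − sin φ₂ cos φ₁ cos Δλ' ) = 28.6°.
Final bearing = (28.6° + 180°) mod 360° = 208.6°.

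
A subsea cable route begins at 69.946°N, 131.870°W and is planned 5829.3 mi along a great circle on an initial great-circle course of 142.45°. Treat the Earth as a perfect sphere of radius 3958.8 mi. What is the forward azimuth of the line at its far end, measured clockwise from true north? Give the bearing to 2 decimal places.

Angular distance δ = d/R = 5829.3 / 3958.8 = 1.472492 rad.
With φ₁ = 69.946° = 1.220788 rad and θ = 142.45° = 2.486222 rad:
Applying the spherical law of cosines for sides, sin φ₂ = sin φ₁ cos δ + cos φ₁ sin δ cos θ = -0.178355, so φ₂ = -10.274°.
Then Δλ = atan2(0.207976, 0.265687) = 0.664155 rad, from sin θ sin δ cos φ₁ over cos δ − sin φ₁ sin φ₂.
λ₂ = λ₁ + Δλ = -93.817°.
The forward bearing on arrival equals the back-azimuth from the destination plus 180°.
Back-azimuth from P₂ (-10.27°, -93.82°) to P₁ (69.95°, -131.87°), with Δλ' = λ₁ − λ₂ = -38.05°: atan2( sin Δλ' cos φ₁ , cos φ₂ sin φ₁ − sin φ₂ cos φ₁ cos Δλ' ) = 347.74°.
Final bearing = (347.74° + 180°) mod 360° = 167.74°.

final bearing 167.74°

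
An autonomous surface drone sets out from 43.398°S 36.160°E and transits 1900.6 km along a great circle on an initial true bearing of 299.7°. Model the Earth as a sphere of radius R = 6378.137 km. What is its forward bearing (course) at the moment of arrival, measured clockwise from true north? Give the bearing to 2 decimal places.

δ = 1900.6/6378.137 = 0.297987 rad (17.0734°).
Start latitude φ₁ = -0.757438 rad; initial bearing θ = 5.230752 rad.
Applying the spherical law of cosines for sides, sin φ₂ = sin φ₁ cos δ + cos φ₁ sin δ cos θ = -0.551088, so φ₂ = -33.442°.
Then Δλ = atan2(-0.185302, 0.577297) = -0.310594 rad, from sin θ sin δ cos φ₁ over cos δ − sin φ₁ sin φ₂.
Hence λ₂ = 36.160° + -17.796° = 18.364°.
The forward bearing on arrival equals the back-azimuth from the destination plus 180°.
Back-azimuth from P₂ (-33.44°, 18.36°) to P₁ (-43.40°, 36.16°), with Δλ' = λ₁ − λ₂ = 17.80°: atan2( sin Δλ' cos φ₁ , cos φ₂ sin φ₁ − sin φ₂ cos φ₁ cos Δλ' ) = 130.86°.
Final bearing = (130.86° + 180°) mod 360° = 310.86°.

final bearing 310.86°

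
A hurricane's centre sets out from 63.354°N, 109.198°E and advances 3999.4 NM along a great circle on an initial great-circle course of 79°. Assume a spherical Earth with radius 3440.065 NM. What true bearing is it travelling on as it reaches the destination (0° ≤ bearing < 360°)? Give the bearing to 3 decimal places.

final bearing 150.759°

The arc subtends δ = 3999.4/3440.065 = 1.162594 rad at the centre.
With φ₁ = 63.354° = 1.105736 rad and θ = 79° = 1.378810 rad:
Destination latitude: φ₂ = arcsin( sin φ₁ cos δ + cos φ₁ sin δ cos θ ) = arcsin(0.433343) = 25.680°.
For the longitude increment, Δλ = atan2( sin θ sin δ cos φ₁, cos δ − sin φ₁ sin φ₂ ) = atan2(0.404065, 0.009640) = 88.633°.
λ₂ = 109.198° + 88.633° = 197.831°, normalized to (−180°, 180°] → -162.169°.
The forward bearing on arrival equals the back-azimuth from the destination plus 180°.
Back-azimuth from P₂ (25.680°, -162.169°) to P₁ (63.354°, 109.198°), with Δλ' = λ₁ − λ₂ = 271.367°: atan2( sin Δλ' cos φ₁ , cos φ₂ sin φ₁ − sin φ₂ cos φ₁ cos Δλ' ) = 330.759°.
Final bearing = (330.759° + 180°) mod 360° = 150.759°.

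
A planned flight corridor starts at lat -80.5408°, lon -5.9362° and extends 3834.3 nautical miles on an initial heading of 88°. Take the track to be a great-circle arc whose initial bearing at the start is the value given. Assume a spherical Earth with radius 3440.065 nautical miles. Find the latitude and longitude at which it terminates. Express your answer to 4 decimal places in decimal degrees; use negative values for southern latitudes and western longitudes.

latitude -25.4293°, longitude 77.4955°

Central angle δ = d/R = 1.114601 rad.
With φ₁ = -80.5408° = -1.405702 rad and θ = 88° = 1.535890 rad:
Destination latitude: φ₂ = arcsin( sin φ₁ cos δ + cos φ₁ sin δ cos θ ) = arcsin(-0.429397) = -25.4293°.
Then Δλ = atan2(0.147449, 0.016978) = 1.456159 rad, from sin θ sin δ cos φ₁ over cos δ − sin φ₁ sin φ₂.
Hence λ₂ = -5.9362° + 83.4317° = 77.4955°.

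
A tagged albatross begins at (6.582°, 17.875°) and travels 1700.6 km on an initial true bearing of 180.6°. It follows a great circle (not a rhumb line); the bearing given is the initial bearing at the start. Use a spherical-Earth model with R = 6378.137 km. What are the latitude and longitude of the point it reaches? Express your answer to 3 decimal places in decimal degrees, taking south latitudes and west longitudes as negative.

latitude -8.694°, longitude 17.715°

Angular distance δ = d/R = 1700.6 / 6378.137 = 0.266630 rad.
Start latitude φ₁ = 0.114878 rad; initial bearing θ = 3.152065 rad.
Applying the spherical law of cosines for sides, sin φ₂ = sin φ₁ cos δ + cos φ₁ sin δ cos θ = -0.151156, so φ₂ = -8.694°.
Then Δλ = atan2(-0.002741, 0.981991) = -0.002791 rad, from sin θ sin δ cos φ₁ over cos δ − sin φ₁ sin φ₂.
Hence λ₂ = 17.875° + -0.160° = 17.715°.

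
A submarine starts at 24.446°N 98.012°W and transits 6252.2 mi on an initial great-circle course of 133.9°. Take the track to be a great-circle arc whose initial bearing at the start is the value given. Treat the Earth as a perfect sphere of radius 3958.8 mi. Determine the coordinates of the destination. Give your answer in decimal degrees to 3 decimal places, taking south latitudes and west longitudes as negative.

Central angle δ = d/R = 1.579317 rad.
With φ₁ = 24.446° = 0.426663 rad and θ = 133.9° = 2.336996 rad:
sin φ₂ = sin φ₁ cos δ + cos φ₁ sin δ cos θ = (0.413835)(-0.008521) + (0.910352)(0.999964)(-0.693402) = -0.634743
φ₂ = asin(-0.634743) = -0.687676 rad = -39.401°.
For the longitude increment, Δλ = atan2( sin θ sin δ cos φ₁, cos δ − sin φ₁ sin φ₂ ) = atan2(0.655931, 0.254158) = 68.820°.
λ₂ = λ₁ + Δλ = -29.192°.

latitude -39.401°, longitude -29.192°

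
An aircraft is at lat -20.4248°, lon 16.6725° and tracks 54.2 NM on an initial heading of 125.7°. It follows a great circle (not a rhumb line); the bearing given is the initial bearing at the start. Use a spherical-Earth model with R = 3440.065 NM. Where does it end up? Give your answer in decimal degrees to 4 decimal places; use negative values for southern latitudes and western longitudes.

latitude -20.9498°, longitude 17.4575°

The arc subtends δ = 54.2/3440.065 = 0.015756 rad at the centre.
Start latitude φ₁ = -0.356480 rad; initial bearing θ = 2.193879 rad.
sin φ₂ = sin φ₁ cos δ + cos φ₁ sin δ cos θ = (-0.348978)(0.999876) + (0.937131)(0.015755)(-0.583541) = -0.357550
φ₂ = asin(-0.357550) = -0.365643 rad = -20.9498°.
Then Δλ = atan2(0.011990, 0.875099) = 0.013700 rad, from sin θ sin δ cos φ₁ over cos δ − sin φ₁ sin φ₂.
λ₂ = λ₁ + Δλ = 17.4575°.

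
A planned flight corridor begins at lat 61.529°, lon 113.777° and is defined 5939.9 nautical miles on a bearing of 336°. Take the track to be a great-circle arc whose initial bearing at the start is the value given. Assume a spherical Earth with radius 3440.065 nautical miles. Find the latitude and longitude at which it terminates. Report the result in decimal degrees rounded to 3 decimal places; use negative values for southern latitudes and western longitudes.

Angular distance δ = d/R = 5939.9 / 3440.065 = 1.726682 rad.
Start latitude φ₁ = 1.073884 rad; initial bearing θ = 5.864306 rad.
Destination latitude: φ₂ = arcsin( sin φ₁ cos δ + cos φ₁ sin δ cos θ ) = arcsin(0.293740) = 17.082°.
For the longitude increment, Δλ = atan2( sin θ sin δ cos φ₁, cos δ − sin φ₁ sin φ₂ ) = atan2(-0.191546, -0.413471) = -155.143°.
λ₂ = λ₁ + Δλ = -41.366°.

latitude 17.082°, longitude -41.366°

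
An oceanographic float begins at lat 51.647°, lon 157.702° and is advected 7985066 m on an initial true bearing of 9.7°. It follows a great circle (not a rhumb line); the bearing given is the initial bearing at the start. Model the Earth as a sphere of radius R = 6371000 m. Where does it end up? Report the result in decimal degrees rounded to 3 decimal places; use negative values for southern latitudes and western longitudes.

latitude 55.676°, longitude -38.790°

δ = 7985066/6371000 = 1.253346 rad (71.8114°).
Start latitude φ₁ = 0.901410 rad; initial bearing θ = 0.169297 rad.
Destination latitude: φ₂ = arcsin( sin φ₁ cos δ + cos φ₁ sin δ cos θ ) = arcsin(0.825858) = 55.676°.
Then Δλ = atan2(0.099325, -0.335495) = 2.853760 rad, from sin θ sin δ cos φ₁ over cos δ − sin φ₁ sin φ₂.
λ₂ = 157.702° + 163.508° = 321.210°, normalized to (−180°, 180°] → -38.790°.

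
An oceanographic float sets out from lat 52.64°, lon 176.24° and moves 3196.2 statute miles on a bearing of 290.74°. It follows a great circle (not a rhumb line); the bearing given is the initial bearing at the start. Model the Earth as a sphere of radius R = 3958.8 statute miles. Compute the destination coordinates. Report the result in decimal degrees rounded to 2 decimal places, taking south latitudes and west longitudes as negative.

Central angle δ = d/R = 0.807366 rad.
Converting: φ₁ = 0.918741 rad, θ = 5.074370 rad.
sin φ₂ = sin φ₁ cos δ + cos φ₁ sin δ cos θ = (0.794838)(0.691404) + (0.606821)(0.722468)(0.354128) = 0.704807
φ₂ = asin(0.704807) = 0.782151 rad = 44.81°.
Δλ = atan2( sin θ sin δ cos φ₁ , cos δ − sin φ₁ sin φ₂ ) = atan2(-0.409999, 0.131196) = -1.261101 rad = -72.26°.
Hence λ₂ = 176.24° + -72.26° = 103.98°.

latitude 44.81°, longitude 103.98°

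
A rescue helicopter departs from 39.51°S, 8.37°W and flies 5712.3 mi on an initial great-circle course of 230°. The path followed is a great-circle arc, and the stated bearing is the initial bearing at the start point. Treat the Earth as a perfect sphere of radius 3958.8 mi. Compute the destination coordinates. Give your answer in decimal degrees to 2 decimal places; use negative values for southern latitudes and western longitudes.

latitude -34.96°, longitude -120.39°

δ = 5712.3/3958.8 = 1.442937 rad (82.6742°).
Start latitude φ₁ = -0.689580 rad; initial bearing θ = 4.014257 rad.
sin φ₂ = sin φ₁ cos δ + cos φ₁ sin δ cos θ = (-0.636213)(0.127511) + (0.771514)(0.991837)(-0.642788) = -0.572995
φ₂ = asin(-0.572995) = -0.610156 rad = -34.96°.
Then Δλ = atan2(-0.586189, -0.237036) = -1.955062 rad, from sin θ sin δ cos φ₁ over cos δ − sin φ₁ sin φ₂.
λ₂ = λ₁ + Δλ = -120.39°.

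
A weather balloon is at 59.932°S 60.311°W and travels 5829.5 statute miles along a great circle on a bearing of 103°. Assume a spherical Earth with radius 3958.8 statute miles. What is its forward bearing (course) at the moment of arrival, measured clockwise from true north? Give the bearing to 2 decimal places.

δ = 5829.5/3958.8 = 1.472542 rad (84.3705°).
Start latitude φ₁ = -1.046011 rad; initial bearing θ = 1.797689 rad.
Destination latitude: φ₂ = arcsin( sin φ₁ cos δ + cos φ₁ sin δ cos θ ) = arcsin(-0.197059) = -11.365°.
Δλ = atan2( sin θ sin δ cos φ₁ , cos δ − sin φ₁ sin φ₂ ) = atan2(0.485832, -0.072445) = 1.718820 rad = 98.481°.
λ₂ = -60.311° + 98.481° = 38.170°.
The forward bearing on arrival equals the back-azimuth from the destination plus 180°.
Back-azimuth from P₂ (-11.37°, 38.17°) to P₁ (-59.93°, -60.31°), with Δλ' = λ₁ − λ₂ = -98.48°: atan2( sin Δλ' cos φ₁ , cos φ₂ sin φ₁ − sin φ₂ cos φ₁ cos Δλ' ) = 209.86°.
Final bearing = (209.86° + 180°) mod 360° = 29.86°.

final bearing 29.86°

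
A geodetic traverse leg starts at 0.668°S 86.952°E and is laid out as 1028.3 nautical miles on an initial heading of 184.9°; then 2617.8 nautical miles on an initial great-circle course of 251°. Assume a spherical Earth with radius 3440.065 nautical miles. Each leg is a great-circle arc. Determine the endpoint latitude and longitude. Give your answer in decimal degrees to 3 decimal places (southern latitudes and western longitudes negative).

Apply the spherical direct solution leg by leg, carrying full precision between legs.
Leg 1: from (-0.668°, 86.952°), δ = 1028.3/3440.065 = 0.298919 rad, θ = 184.9° → φ = -17.730°, λ = 85.439°.
Leg 2: from (-17.730°, 85.439°), δ = 2617.8/3440.065 = 0.760974 rad, θ = 251° → φ = -25.746°, λ = 39.059°.

latitude -25.746°, longitude 39.059°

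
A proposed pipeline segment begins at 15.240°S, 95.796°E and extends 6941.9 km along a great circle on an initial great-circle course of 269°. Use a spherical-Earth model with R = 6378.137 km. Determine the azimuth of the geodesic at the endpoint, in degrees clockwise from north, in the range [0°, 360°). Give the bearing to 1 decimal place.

Angular distance δ = d/R = 6941.9 / 6378.137 = 1.088390 rad.
With φ₁ = -15.240° = -0.265988 rad and θ = 269° = 4.694936 rad:
sin φ₂ = sin φ₁ cos δ + cos φ₁ sin δ cos θ = (-0.262863)(0.463912) + (0.964833)(0.885881)(-0.017452) = -0.136862
φ₂ = asin(-0.136862) = -0.137293 rad = -7.866°.
For the longitude increment, Δλ = atan2( sin θ sin δ cos φ₁, cos δ − sin φ₁ sin φ₂ ) = atan2(-0.854597, 0.427936) = -63.401°.
Hence λ₂ = 95.796° + -63.401° = 32.395°.
The forward bearing on arrival equals the back-azimuth from the destination plus 180°.
Back-azimuth from P₂ (-7.9°, 32.4°) to P₁ (-15.2°, 95.8°), with Δλ' = λ₁ − λ₂ = 63.4°: atan2( sin Δλ' cos φ₁ , cos φ₂ sin φ₁ − sin φ₂ cos φ₁ cos Δλ' ) = 103.1°.
Final bearing = (103.1° + 180°) mod 360° = 283.1°.

final bearing 283.1°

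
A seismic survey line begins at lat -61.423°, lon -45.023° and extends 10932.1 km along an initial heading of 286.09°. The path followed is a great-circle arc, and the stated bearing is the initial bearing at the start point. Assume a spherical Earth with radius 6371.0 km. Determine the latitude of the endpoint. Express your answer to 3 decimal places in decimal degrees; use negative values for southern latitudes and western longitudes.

Angular distance δ = d/R = 10932.1 / 6371 = 1.715916 rad.
Converting: φ₁ = -1.072034 rad, θ = 4.993212 rad.
sin φ₂ = sin φ₁ cos δ + cos φ₁ sin δ cos θ = (-0.878175)(-0.144611) + (0.478339)(0.989489)(0.277147) = 0.258170
φ₂ = asin(0.258170) = 0.261128 rad = 14.962°.
For the longitude increment, Δλ = atan2( sin θ sin δ cos φ₁, cos δ − sin φ₁ sin φ₂ ) = atan2(-0.454771, 0.082108) = -79.766°.
λ₂ = λ₁ + Δλ = -124.789°.

latitude 14.962°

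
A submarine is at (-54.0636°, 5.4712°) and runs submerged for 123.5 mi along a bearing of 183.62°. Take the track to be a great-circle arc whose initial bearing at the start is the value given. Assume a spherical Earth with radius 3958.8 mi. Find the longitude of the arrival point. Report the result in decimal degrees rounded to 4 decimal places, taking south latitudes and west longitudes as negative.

The arc subtends δ = 123.5/3958.8 = 0.031196 rad at the centre.
Start latitude φ₁ = -0.943588 rad; initial bearing θ = 3.204774 rad.
sin φ₂ = sin φ₁ cos δ + cos φ₁ sin δ cos θ = (-0.809669)(0.999513) + (0.586887)(0.031191)(-0.998005) = -0.827544
φ₂ = asin(-0.827544) = -0.974719 rad = -55.8473°.
For the longitude increment, Δλ = atan2( sin θ sin δ cos φ₁, cos δ − sin φ₁ sin φ₂ ) = atan2(-0.001156, 0.329477) = -0.2010°.
λ₂ = 5.4712° + -0.2010° = 5.2702°.

longitude 5.2702°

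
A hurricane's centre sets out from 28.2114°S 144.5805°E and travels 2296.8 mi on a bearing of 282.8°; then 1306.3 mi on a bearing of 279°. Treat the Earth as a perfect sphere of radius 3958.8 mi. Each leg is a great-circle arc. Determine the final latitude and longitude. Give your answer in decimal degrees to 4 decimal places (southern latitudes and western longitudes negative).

Apply the spherical direct solution leg by leg, carrying full precision between legs.
Leg 1: from (-28.2114°, 144.5805°), δ = 2296.8/3958.8 = 0.580176 rad, θ = 282.8° → φ = -16.7593°, λ = 110.6449°.
Leg 2: from (-16.7593°, 110.6449°), δ = 1306.3/3958.8 = 0.329974 rad, θ = 279° → φ = -12.9595°, λ = 91.4736°.

latitude -12.9595°, longitude 91.4736°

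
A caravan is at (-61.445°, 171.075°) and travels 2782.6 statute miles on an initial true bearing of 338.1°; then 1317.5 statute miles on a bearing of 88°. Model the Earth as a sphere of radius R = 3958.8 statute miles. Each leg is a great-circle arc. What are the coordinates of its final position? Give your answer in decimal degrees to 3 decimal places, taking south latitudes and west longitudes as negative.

Apply the spherical direct solution leg by leg, carrying full precision between legs.
Leg 1: from (-61.445°, 171.075°), δ = 2782.6/3958.8 = 0.702890 rad, θ = 338.1° → φ = -22.549°, λ = 155.942°.
Leg 2: from (-22.549°, 155.942°), δ = 1317.5/3958.8 = 0.332803 rad, θ = 88° → φ = -20.604°, λ = 176.356°.

latitude -20.604°, longitude 176.356°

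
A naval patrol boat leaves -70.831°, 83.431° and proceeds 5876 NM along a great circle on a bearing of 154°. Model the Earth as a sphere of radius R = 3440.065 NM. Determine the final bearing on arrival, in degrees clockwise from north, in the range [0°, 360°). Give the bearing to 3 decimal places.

Angular distance δ = d/R = 5876 / 3440.065 = 1.708107 rad.
With φ₁ = -70.831° = -1.236234 rad and θ = 154° = 2.687807 rad:
Destination latitude: φ₂ = arcsin( sin φ₁ cos δ + cos φ₁ sin δ cos θ ) = arcsin(-0.163056) = -9.384°.
Δλ = atan2( sin θ sin δ cos φ₁ , cos δ − sin φ₁ sin φ₂ ) = atan2(0.142587, -0.290895) = 2.685843 rad = 153.887°.
λ₂ = 83.431° + 153.887° = 237.318°, normalized to (−180°, 180°] → -122.682°.
The forward bearing on arrival equals the back-azimuth from the destination plus 180°.
Back-azimuth from P₂ (-9.384°, -122.682°) to P₁ (-70.831°, 83.431°), with Δλ' = λ₁ − λ₂ = 206.113°: atan2( sin Δλ' cos φ₁ , cos φ₂ sin φ₁ − sin φ₂ cos φ₁ cos Δλ' ) = 188.389°.
Final bearing = (188.389° + 180°) mod 360° = 8.389°.

final bearing 8.389°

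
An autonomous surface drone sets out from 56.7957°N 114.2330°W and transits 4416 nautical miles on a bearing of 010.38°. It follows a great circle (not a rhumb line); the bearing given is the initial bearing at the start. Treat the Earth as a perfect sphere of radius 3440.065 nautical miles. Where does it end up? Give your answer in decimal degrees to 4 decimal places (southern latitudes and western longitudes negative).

latitude 48.8990°, longitude 50.5272°

Angular distance δ = d/R = 4416 / 3440.065 = 1.283697 rad.
Converting: φ₁ = 0.991272 rad, θ = 0.181165 rad.
sin φ₂ = sin φ₁ cos δ + cos φ₁ sin δ cos θ = (0.836723)(0.283172) + (0.547626)(0.959069)(0.983634) = 0.753552
φ₂ = asin(0.753552) = 0.853449 rad = 48.8990°.
Δλ = atan2( sin θ sin δ cos φ₁ , cos δ − sin φ₁ sin φ₂ ) = atan2(0.094630, -0.347343) = 2.875607 rad = 164.7602°.
Hence λ₂ = -114.2330° + 164.7602° = 50.5272°.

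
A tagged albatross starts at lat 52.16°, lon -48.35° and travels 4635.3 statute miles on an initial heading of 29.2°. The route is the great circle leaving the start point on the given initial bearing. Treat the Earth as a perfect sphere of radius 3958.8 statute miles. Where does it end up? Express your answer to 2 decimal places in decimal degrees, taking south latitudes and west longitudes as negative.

latitude 53.20°, longitude 83.05°

Central angle δ = d/R = 1.170885 rad.
Start latitude φ₁ = 0.910364 rad; initial bearing θ = 0.509636 rad.
Applying the spherical law of cosines for sides, sin φ₂ = sin φ₁ cos δ + cos φ₁ sin δ cos θ = 0.800718, so φ₂ = 53.20°.
For the longitude increment, Δλ = atan2( sin θ sin δ cos φ₁, cos δ − sin φ₁ sin φ₂ ) = atan2(0.275667, -0.243012) = 131.40°.
Hence λ₂ = -48.35° + 131.40° = 83.05°.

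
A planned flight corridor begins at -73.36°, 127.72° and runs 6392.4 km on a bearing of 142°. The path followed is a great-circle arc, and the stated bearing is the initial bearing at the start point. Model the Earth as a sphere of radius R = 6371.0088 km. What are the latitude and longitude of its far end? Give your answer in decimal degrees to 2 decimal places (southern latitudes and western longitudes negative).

latitude -44.85°, longitude -99.36°

Central angle δ = d/R = 1.003358 rad.
With φ₁ = -73.36° = -1.280374 rad and θ = 142° = 2.478368 rad:
sin φ₂ = sin φ₁ cos δ + cos φ₁ sin δ cos θ = (-0.958123)(0.537474) + (0.286357)(0.843280)(-0.788011) = -0.705255
φ₂ = asin(-0.705255) = -0.782782 rad = -44.85°.
For the longitude increment, Δλ = atan2( sin θ sin δ cos φ₁, cos δ − sin φ₁ sin φ₂ ) = atan2(0.148670, -0.138247) = 132.92°.
λ₂ = 127.72° + 132.92° = 260.64°, normalized to (−180°, 180°] → -99.36°.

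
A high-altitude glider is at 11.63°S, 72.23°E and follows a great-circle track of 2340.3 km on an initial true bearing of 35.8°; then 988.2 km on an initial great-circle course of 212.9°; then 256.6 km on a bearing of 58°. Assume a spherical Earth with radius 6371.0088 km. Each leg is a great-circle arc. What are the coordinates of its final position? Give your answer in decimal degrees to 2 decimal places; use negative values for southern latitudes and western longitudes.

latitude -0.67°, longitude 81.56°

Apply the spherical direct solution leg by leg, carrying full precision between legs.
Leg 1: from (-11.63°, 72.23°), δ = 2340.3/6371.0088 = 0.367336 rad, θ = 35.8° → φ = 5.58°, λ = 84.42°.
Leg 2: from (5.58°, 84.42°), δ = 988.2/6371.0088 = 0.155109 rad, θ = 212.9° → φ = -1.90°, λ = 79.60°.
Leg 3: from (-1.90°, 79.60°), δ = 256.6/6371.0088 = 0.040276 rad, θ = 58° → φ = -0.67°, λ = 81.56°.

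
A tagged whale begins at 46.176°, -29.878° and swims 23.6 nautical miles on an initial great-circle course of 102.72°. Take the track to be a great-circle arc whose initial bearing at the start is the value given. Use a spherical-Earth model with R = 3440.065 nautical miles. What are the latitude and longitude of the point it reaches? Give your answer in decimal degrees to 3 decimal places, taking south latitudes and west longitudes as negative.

latitude 46.088°, longitude -29.325°

δ = 23.6/3440.065 = 0.006860 rad (0.3931°).
Start latitude φ₁ = 0.805923 rad; initial bearing θ = 1.792802 rad.
Applying the spherical law of cosines for sides, sin φ₂ = sin φ₁ cos δ + cos φ₁ sin δ cos θ = 0.720407, so φ₂ = 46.088°.
For the longitude increment, Δλ = atan2( sin θ sin δ cos φ₁, cos δ − sin φ₁ sin φ₂ ) = atan2(0.004634, 0.480224) = 0.553°.
Hence λ₂ = -29.878° + 0.553° = -29.325°.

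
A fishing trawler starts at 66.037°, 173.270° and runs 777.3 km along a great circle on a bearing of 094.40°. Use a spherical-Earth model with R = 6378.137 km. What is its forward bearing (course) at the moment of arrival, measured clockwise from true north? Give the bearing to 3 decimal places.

Angular distance δ = d/R = 777.3 / 6378.137 = 0.121869 rad.
Converting: φ₁ = 1.152563 rad, θ = 1.647591 rad.
sin φ₂ = sin φ₁ cos δ + cos φ₁ sin δ cos θ = (0.913808)(0.992583) + (0.406147)(0.121568)(-0.076719) = 0.903242
φ₂ = asin(0.903242) = 1.127266 rad = 64.588°.
For the longitude increment, Δλ = atan2( sin θ sin δ cos φ₁, cos δ − sin φ₁ sin φ₂ ) = atan2(0.049229, 0.167193) = 16.407°.
λ₂ = 173.270° + 16.407° = 189.677°, normalized to (−180°, 180°] → -170.323°.
The forward bearing on arrival equals the back-azimuth from the destination plus 180°.
Back-azimuth from P₂ (64.588°, -170.323°) to P₁ (66.037°, 173.270°), with Δλ' = λ₁ − λ₂ = 343.593°: atan2( sin Δλ' cos φ₁ , cos φ₂ sin φ₁ − sin φ₂ cos φ₁ cos Δλ' ) = 289.326°.
Final bearing = (289.326° + 180°) mod 360° = 109.326°.

final bearing 109.326°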